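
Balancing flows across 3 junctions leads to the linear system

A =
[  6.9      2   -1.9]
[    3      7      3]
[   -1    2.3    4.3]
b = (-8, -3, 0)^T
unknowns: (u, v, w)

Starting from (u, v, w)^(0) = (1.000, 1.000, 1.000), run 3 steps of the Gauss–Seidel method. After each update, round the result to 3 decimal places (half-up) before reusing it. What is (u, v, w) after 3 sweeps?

(-1.259, 0.235, -0.418)

Iteration 1:
  u = (-8 - (2)·1.000 - (-1.9)·1.000) / (6.9) = -1.174
  v = (-3 - (3)·-1.174 - (3)·1.000) / (7) = -0.354
  w = (0 - (-1)·-1.174 - (2.3)·-0.354) / (4.3) = -0.084
Iteration 2:
  u = (-8 - (2)·-0.354 - (-1.9)·-0.084) / (6.9) = -1.080
  v = (-3 - (3)·-1.080 - (3)·-0.084) / (7) = 0.070
  w = (0 - (-1)·-1.080 - (2.3)·0.070) / (4.3) = -0.289
Iteration 3:
  u = (-8 - (2)·0.070 - (-1.9)·-0.289) / (6.9) = -1.259
  v = (-3 - (3)·-1.259 - (3)·-0.289) / (7) = 0.235
  w = (0 - (-1)·-1.259 - (2.3)·0.235) / (4.3) = -0.418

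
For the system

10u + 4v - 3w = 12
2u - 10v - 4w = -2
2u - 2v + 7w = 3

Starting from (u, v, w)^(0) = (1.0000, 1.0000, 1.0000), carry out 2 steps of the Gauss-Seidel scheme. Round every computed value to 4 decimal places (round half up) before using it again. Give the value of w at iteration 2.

Iteration 1:
  u = (12 - (4)·1.0000 - (-3)·1.0000) / (10) = 1.1000
  v = (-2 - (2)·1.1000 - (-4)·1.0000) / (-10) = 0.0200
  w = (3 - (2)·1.1000 - (-2)·0.0200) / (7) = 0.1200
Iteration 2:
  u = (12 - (4)·0.0200 - (-3)·0.1200) / (10) = 1.2280
  v = (-2 - (2)·1.2280 - (-4)·0.1200) / (-10) = 0.3976
  w = (3 - (2)·1.2280 - (-2)·0.3976) / (7) = 0.1913

0.1913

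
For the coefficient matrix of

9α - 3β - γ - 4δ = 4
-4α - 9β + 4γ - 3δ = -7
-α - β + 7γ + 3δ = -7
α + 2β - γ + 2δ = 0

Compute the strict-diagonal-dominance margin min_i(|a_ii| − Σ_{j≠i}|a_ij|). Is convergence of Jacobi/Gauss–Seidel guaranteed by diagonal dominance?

-2

row 1: |9| − (3+1+4) = 1
row 2: |-9| − (4+4+3) = -2
row 3: |7| − (1+1+3) = 2
row 4: |2| − (1+2+1) = -2
minimum over rows = -2 → not strictly diagonally dominant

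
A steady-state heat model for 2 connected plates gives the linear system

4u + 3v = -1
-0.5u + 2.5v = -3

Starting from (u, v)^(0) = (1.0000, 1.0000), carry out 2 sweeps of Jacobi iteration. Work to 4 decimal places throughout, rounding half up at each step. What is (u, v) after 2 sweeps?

(0.5000, -1.4000)

Iteration 1:
  u = (-1 - (3)·1.0000) / (4) = -1.0000
  v = (-3 - (-0.5)·1.0000) / (2.5) = -1.0000
Iteration 2:
  u = (-1 - (3)·-1.0000) / (4) = 0.5000
  v = (-3 - (-0.5)·-1.0000) / (2.5) = -1.4000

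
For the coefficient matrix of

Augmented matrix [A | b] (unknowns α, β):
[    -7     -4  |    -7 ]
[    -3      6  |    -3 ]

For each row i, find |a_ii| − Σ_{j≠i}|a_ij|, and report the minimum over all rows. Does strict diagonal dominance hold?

3

row 1: |-7| − (4) = 3
row 2: |6| − (3) = 3
minimum over rows = 3 → strictly diagonally dominant (convergence guaranteed)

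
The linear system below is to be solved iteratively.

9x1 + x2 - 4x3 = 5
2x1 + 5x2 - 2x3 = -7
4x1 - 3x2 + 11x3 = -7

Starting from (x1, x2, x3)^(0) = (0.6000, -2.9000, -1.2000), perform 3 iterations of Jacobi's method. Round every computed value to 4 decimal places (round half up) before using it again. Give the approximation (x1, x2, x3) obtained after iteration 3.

Iteration 1:
  x1 = (5 - (1)·-2.9000 - (-4)·-1.2000) / (9) = 0.3444
  x2 = (-7 - (2)·0.6000 - (-2)·-1.2000) / (5) = -2.1200
  x3 = (-7 - (4)·0.6000 - (-3)·-2.9000) / (11) = -1.6455
Iteration 2:
  x1 = (5 - (1)·-2.1200 - (-4)·-1.6455) / (9) = 0.0598
  x2 = (-7 - (2)·0.3444 - (-2)·-1.6455) / (5) = -2.1960
  x3 = (-7 - (4)·0.3444 - (-3)·-2.1200) / (11) = -1.3398
Iteration 3:
  x1 = (5 - (1)·-2.1960 - (-4)·-1.3398) / (9) = 0.2041
  x2 = (-7 - (2)·0.0598 - (-2)·-1.3398) / (5) = -1.9598
  x3 = (-7 - (4)·0.0598 - (-3)·-2.1960) / (11) = -1.2570

(0.2041, -1.9598, -1.2570)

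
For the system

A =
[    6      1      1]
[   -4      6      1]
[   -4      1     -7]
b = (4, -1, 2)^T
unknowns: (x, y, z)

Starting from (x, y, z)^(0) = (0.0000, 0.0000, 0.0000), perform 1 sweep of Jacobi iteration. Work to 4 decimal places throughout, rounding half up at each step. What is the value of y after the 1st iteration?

Iteration 1:
  x = (4 - (1)·0.0000 - (1)·0.0000) / (6) = 0.6667
  y = (-1 - (-4)·0.0000 - (1)·0.0000) / (6) = -0.1667
  z = (2 - (-4)·0.0000 - (1)·0.0000) / (-7) = -0.2857

-0.1667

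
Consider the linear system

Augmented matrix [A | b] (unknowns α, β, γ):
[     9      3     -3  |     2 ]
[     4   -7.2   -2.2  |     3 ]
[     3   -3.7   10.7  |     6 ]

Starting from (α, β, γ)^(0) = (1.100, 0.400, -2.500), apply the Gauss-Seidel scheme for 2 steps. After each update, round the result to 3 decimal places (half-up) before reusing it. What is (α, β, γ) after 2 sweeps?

Iteration 1:
  α = (2 - (3)·0.400 - (-3)·-2.500) / (9) = -0.744
  β = (3 - (4)·-0.744 - (-2.2)·-2.500) / (-7.2) = -0.066
  γ = (6 - (3)·-0.744 - (-3.7)·-0.066) / (10.7) = 0.747
Iteration 2:
  α = (2 - (3)·-0.066 - (-3)·0.747) / (9) = 0.493
  β = (3 - (4)·0.493 - (-2.2)·0.747) / (-7.2) = -0.371
  γ = (6 - (3)·0.493 - (-3.7)·-0.371) / (10.7) = 0.294

(0.493, -0.371, 0.294)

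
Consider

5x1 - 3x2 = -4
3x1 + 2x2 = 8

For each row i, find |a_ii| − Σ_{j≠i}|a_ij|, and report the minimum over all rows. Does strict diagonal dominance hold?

-1

row 1: |5| − (3) = 2
row 2: |2| − (3) = -1
minimum over rows = -1 → not strictly diagonally dominant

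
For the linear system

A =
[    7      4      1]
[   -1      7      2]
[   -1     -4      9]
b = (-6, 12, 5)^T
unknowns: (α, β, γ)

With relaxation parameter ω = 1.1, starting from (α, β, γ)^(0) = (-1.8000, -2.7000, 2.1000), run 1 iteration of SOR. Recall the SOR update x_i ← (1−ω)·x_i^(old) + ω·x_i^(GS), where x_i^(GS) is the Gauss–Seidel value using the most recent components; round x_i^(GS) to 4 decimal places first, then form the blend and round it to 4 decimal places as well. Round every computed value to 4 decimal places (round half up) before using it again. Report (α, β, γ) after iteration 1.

Iteration 1:
  α: GS value = (-6 - (4)·-2.7000 - (1)·2.1000) / (7) = 0.3857;  α ← (1−ω)·-1.8000 + ω·0.3857 = 0.6043
  β: GS value = (12 - (-1)·0.6043 - (2)·2.1000) / (7) = 1.2006;  β ← (1−ω)·-2.7000 + ω·1.2006 = 1.5907
  γ: GS value = (5 - (-1)·0.6043 - (-4)·1.5907) / (9) = 1.3297;  γ ← (1−ω)·2.1000 + ω·1.3297 = 1.2527

(0.6043, 1.5907, 1.2527)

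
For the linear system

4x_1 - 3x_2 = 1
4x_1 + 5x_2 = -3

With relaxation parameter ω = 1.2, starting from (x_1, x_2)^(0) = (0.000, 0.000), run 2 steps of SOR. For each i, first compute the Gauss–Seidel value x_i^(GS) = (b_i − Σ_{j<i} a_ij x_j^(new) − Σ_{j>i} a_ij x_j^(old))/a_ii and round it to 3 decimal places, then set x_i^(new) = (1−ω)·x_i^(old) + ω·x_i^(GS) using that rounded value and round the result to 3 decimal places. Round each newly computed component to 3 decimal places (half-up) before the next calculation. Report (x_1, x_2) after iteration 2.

(-0.667, 0.122)

Iteration 1:
  x_1: GS value = (1 - (-3)·0.000) / (4) = 0.250;  x_1 ← (1−ω)·0.000 + ω·0.250 = 0.300
  x_2: GS value = (-3 - (4)·0.300) / (5) = -0.840;  x_2 ← (1−ω)·0.000 + ω·-0.840 = -1.008
Iteration 2:
  x_1: GS value = (1 - (-3)·-1.008) / (4) = -0.506;  x_1 ← (1−ω)·0.300 + ω·-0.506 = -0.667
  x_2: GS value = (-3 - (4)·-0.667) / (5) = -0.066;  x_2 ← (1−ω)·-1.008 + ω·-0.066 = 0.122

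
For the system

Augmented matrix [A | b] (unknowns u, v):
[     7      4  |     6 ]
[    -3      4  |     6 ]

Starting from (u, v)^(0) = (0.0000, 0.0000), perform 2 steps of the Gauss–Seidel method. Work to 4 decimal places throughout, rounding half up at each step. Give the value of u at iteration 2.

-0.3673

Iteration 1:
  u = (6 - (4)·0.0000) / (7) = 0.8571
  v = (6 - (-3)·0.8571) / (4) = 2.1428
Iteration 2:
  u = (6 - (4)·2.1428) / (7) = -0.3673
  v = (6 - (-3)·-0.3673) / (4) = 1.2245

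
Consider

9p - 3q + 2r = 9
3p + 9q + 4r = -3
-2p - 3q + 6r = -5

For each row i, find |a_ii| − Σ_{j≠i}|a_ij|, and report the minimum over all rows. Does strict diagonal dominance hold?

row 1: |9| − (3+2) = 4
row 2: |9| − (3+4) = 2
row 3: |6| − (2+3) = 1
minimum over rows = 1 → strictly diagonally dominant (convergence guaranteed)

1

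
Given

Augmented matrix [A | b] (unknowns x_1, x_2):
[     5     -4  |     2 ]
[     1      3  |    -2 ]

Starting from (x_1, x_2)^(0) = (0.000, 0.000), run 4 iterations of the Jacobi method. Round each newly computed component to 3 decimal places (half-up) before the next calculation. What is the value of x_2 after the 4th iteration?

Iteration 1:
  x_1 = (2 - (-4)·0.000) / (5) = 0.400
  x_2 = (-2 - (1)·0.000) / (3) = -0.667
Iteration 2:
  x_1 = (2 - (-4)·-0.667) / (5) = -0.134
  x_2 = (-2 - (1)·0.400) / (3) = -0.800
Iteration 3:
  x_1 = (2 - (-4)·-0.800) / (5) = -0.240
  x_2 = (-2 - (1)·-0.134) / (3) = -0.622
Iteration 4:
  x_1 = (2 - (-4)·-0.622) / (5) = -0.098
  x_2 = (-2 - (1)·-0.240) / (3) = -0.587

-0.587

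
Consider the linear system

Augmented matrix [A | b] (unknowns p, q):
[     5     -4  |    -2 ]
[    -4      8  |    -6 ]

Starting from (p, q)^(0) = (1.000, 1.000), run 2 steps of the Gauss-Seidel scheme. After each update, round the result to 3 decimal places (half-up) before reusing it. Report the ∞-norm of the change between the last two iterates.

Iteration 1:
  p = (-2 - (-4)·1.000) / (5) = 0.400
  q = (-6 - (-4)·0.400) / (8) = -0.550
Iteration 2:
  p = (-2 - (-4)·-0.550) / (5) = -0.840
  q = (-6 - (-4)·-0.840) / (8) = -1.170
Change: (-1.240, -0.620) → max |·| = 1.240

1.240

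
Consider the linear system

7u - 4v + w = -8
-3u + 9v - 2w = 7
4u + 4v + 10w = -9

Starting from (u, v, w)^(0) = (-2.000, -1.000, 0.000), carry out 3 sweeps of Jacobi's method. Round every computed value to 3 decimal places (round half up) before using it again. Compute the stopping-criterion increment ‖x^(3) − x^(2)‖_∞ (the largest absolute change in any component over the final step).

Iteration 1:
  u = (-8 - (-4)·-1.000 - (1)·0.000) / (7) = -1.714
  v = (7 - (-3)·-2.000 - (-2)·0.000) / (9) = 0.111
  w = (-9 - (4)·-2.000 - (4)·-1.000) / (10) = 0.300
Iteration 2:
  u = (-8 - (-4)·0.111 - (1)·0.300) / (7) = -1.122
  v = (7 - (-3)·-1.714 - (-2)·0.300) / (9) = 0.273
  w = (-9 - (4)·-1.714 - (4)·0.111) / (10) = -0.259
Iteration 3:
  u = (-8 - (-4)·0.273 - (1)·-0.259) / (7) = -0.950
  v = (7 - (-3)·-1.122 - (-2)·-0.259) / (9) = 0.346
  w = (-9 - (4)·-1.122 - (4)·0.273) / (10) = -0.560
Change: (0.172, 0.073, -0.301) → max |·| = 0.301

0.301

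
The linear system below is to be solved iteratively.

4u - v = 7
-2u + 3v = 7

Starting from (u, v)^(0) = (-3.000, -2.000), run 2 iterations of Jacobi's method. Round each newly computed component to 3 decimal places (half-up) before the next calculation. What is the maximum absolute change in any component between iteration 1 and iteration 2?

2.834

Iteration 1:
  u = (7 - (-1)·-2.000) / (4) = 1.250
  v = (7 - (-2)·-3.000) / (3) = 0.333
Iteration 2:
  u = (7 - (-1)·0.333) / (4) = 1.833
  v = (7 - (-2)·1.250) / (3) = 3.167
Change: (0.583, 2.834) → max |·| = 2.834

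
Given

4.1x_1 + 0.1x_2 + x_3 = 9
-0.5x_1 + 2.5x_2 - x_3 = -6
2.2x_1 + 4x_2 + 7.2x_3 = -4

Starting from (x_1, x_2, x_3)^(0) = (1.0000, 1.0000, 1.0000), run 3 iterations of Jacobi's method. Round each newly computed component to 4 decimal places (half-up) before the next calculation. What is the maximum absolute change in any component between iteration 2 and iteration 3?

0.6405

Iteration 1:
  x_1 = (9 - (0.1)·1.0000 - (1)·1.0000) / (4.1) = 1.9268
  x_2 = (-6 - (-0.5)·1.0000 - (-1)·1.0000) / (2.5) = -1.8000
  x_3 = (-4 - (2.2)·1.0000 - (4)·1.0000) / (7.2) = -1.4167
Iteration 2:
  x_1 = (9 - (0.1)·-1.8000 - (1)·-1.4167) / (4.1) = 2.5846
  x_2 = (-6 - (-0.5)·1.9268 - (-1)·-1.4167) / (2.5) = -2.5813
  x_3 = (-4 - (2.2)·1.9268 - (4)·-1.8000) / (7.2) = -0.1443
Iteration 3:
  x_1 = (9 - (0.1)·-2.5813 - (1)·-0.1443) / (4.1) = 2.2933
  x_2 = (-6 - (-0.5)·2.5846 - (-1)·-0.1443) / (2.5) = -1.9408
  x_3 = (-4 - (2.2)·2.5846 - (4)·-2.5813) / (7.2) = 0.0888
Change: (-0.2913, 0.6405, 0.2331) → max |·| = 0.6405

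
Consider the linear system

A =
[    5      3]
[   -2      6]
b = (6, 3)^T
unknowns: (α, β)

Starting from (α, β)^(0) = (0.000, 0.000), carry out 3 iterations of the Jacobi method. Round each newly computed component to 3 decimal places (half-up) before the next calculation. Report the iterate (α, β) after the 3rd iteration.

(0.660, 0.800)

Iteration 1:
  α = (6 - (3)·0.000) / (5) = 1.200
  β = (3 - (-2)·0.000) / (6) = 0.500
Iteration 2:
  α = (6 - (3)·0.500) / (5) = 0.900
  β = (3 - (-2)·1.200) / (6) = 0.900
Iteration 3:
  α = (6 - (3)·0.900) / (5) = 0.660
  β = (3 - (-2)·0.900) / (6) = 0.800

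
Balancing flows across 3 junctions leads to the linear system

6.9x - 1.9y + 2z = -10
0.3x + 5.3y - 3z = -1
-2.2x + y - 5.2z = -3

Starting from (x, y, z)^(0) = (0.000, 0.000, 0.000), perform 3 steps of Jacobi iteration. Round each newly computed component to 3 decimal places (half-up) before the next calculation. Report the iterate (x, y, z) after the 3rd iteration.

Iteration 1:
  x = (-10 - (-1.9)·0.000 - (2)·0.000) / (6.9) = -1.449
  y = (-1 - (0.3)·0.000 - (-3)·0.000) / (5.3) = -0.189
  z = (-3 - (-2.2)·0.000 - (1)·0.000) / (-5.2) = 0.577
Iteration 2:
  x = (-10 - (-1.9)·-0.189 - (2)·0.577) / (6.9) = -1.669
  y = (-1 - (0.3)·-1.449 - (-3)·0.577) / (5.3) = 0.220
  z = (-3 - (-2.2)·-1.449 - (1)·-0.189) / (-5.2) = 1.154
Iteration 3:
  x = (-10 - (-1.9)·0.220 - (2)·1.154) / (6.9) = -1.723
  y = (-1 - (0.3)·-1.669 - (-3)·1.154) / (5.3) = 0.559
  z = (-3 - (-2.2)·-1.669 - (1)·0.220) / (-5.2) = 1.325

(-1.723, 0.559, 1.325)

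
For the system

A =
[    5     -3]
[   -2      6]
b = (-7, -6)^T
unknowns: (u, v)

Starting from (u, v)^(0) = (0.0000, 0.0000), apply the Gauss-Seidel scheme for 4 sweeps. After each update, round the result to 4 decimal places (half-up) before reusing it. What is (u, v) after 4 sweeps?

Iteration 1:
  u = (-7 - (-3)·0.0000) / (5) = -1.4000
  v = (-6 - (-2)·-1.4000) / (6) = -1.4667
Iteration 2:
  u = (-7 - (-3)·-1.4667) / (5) = -2.2800
  v = (-6 - (-2)·-2.2800) / (6) = -1.7600
Iteration 3:
  u = (-7 - (-3)·-1.7600) / (5) = -2.4560
  v = (-6 - (-2)·-2.4560) / (6) = -1.8187
Iteration 4:
  u = (-7 - (-3)·-1.8187) / (5) = -2.4912
  v = (-6 - (-2)·-2.4912) / (6) = -1.8304

(-2.4912, -1.8304)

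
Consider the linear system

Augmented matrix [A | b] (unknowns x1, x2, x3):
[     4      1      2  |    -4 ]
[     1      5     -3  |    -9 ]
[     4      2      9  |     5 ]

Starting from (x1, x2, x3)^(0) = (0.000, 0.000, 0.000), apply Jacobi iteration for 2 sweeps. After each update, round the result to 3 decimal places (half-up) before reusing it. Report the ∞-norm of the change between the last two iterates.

0.844

Iteration 1:
  x1 = (-4 - (1)·0.000 - (2)·0.000) / (4) = -1.000
  x2 = (-9 - (1)·0.000 - (-3)·0.000) / (5) = -1.800
  x3 = (5 - (4)·0.000 - (2)·0.000) / (9) = 0.556
Iteration 2:
  x1 = (-4 - (1)·-1.800 - (2)·0.556) / (4) = -0.828
  x2 = (-9 - (1)·-1.000 - (-3)·0.556) / (5) = -1.266
  x3 = (5 - (4)·-1.000 - (2)·-1.800) / (9) = 1.400
Change: (0.172, 0.534, 0.844) → max |·| = 0.844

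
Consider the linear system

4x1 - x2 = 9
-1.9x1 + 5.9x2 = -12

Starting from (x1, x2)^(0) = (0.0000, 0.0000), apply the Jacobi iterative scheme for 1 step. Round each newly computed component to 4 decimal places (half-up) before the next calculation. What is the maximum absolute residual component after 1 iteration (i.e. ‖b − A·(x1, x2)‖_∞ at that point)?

4.2750

Iteration 1:
  x1 = (9 - (-1)·0.0000) / (4) = 2.2500
  x2 = (-12 - (-1.9)·0.0000) / (5.9) = -2.0339
Residual b − A·x = (-2.0339, 4.2750); ∞-norm = 4.2750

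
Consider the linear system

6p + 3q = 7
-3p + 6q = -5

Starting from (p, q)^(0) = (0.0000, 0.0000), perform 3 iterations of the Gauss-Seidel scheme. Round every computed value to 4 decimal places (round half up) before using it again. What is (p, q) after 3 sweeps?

Iteration 1:
  p = (7 - (3)·0.0000) / (6) = 1.1667
  q = (-5 - (-3)·1.1667) / (6) = -0.2500
Iteration 2:
  p = (7 - (3)·-0.2500) / (6) = 1.2917
  q = (-5 - (-3)·1.2917) / (6) = -0.1875
Iteration 3:
  p = (7 - (3)·-0.1875) / (6) = 1.2604
  q = (-5 - (-3)·1.2604) / (6) = -0.2031

(1.2604, -0.2031)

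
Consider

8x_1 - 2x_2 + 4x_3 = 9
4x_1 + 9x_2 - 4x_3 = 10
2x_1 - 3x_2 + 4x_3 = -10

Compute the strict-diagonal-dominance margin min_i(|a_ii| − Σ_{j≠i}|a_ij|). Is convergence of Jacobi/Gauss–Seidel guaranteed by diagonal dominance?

row 1: |8| − (2+4) = 2
row 2: |9| − (4+4) = 1
row 3: |4| − (2+3) = -1
minimum over rows = -1 → not strictly diagonally dominant

-1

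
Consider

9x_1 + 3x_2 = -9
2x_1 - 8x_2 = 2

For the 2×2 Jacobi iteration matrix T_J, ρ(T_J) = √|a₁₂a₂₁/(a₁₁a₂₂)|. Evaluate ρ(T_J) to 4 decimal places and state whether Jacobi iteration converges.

a₁₂a₂₁/(a₁₁a₂₂) = (3)·(2) / ((9)·(-8)) = -0.083333
ρ = √|-0.083333| = √0.083333 = 0.2887
ρ < 1, so Jacobi converges

0.2887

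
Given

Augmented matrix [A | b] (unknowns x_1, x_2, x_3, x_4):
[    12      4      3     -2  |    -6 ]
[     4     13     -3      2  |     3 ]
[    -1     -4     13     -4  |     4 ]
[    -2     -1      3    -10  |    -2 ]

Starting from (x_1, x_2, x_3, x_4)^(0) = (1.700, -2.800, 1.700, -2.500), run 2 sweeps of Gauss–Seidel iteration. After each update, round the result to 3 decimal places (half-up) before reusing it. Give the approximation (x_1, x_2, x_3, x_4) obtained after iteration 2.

(-0.821, 0.431, 0.416, 0.446)

Iteration 1:
  x_1 = (-6 - (4)·-2.800 - (3)·1.700 - (-2)·-2.500) / (12) = -0.408
  x_2 = (3 - (4)·-0.408 - (-3)·1.700 - (2)·-2.500) / (13) = 1.133
  x_3 = (4 - (-1)·-0.408 - (-4)·1.133 - (-4)·-2.500) / (13) = -0.144
  x_4 = (-2 - (-2)·-0.408 - (-1)·1.133 - (3)·-0.144) / (-10) = 0.125
Iteration 2:
  x_1 = (-6 - (4)·1.133 - (3)·-0.144 - (-2)·0.125) / (12) = -0.821
  x_2 = (3 - (4)·-0.821 - (-3)·-0.144 - (2)·0.125) / (13) = 0.431
  x_3 = (4 - (-1)·-0.821 - (-4)·0.431 - (-4)·0.125) / (13) = 0.416
  x_4 = (-2 - (-2)·-0.821 - (-1)·0.431 - (3)·0.416) / (-10) = 0.446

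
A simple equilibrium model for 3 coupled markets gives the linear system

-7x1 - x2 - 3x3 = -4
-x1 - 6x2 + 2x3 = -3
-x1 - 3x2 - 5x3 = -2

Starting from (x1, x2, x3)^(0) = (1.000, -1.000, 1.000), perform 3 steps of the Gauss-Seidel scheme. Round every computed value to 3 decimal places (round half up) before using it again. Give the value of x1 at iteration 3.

0.486

Iteration 1:
  x1 = (-4 - (-1)·-1.000 - (-3)·1.000) / (-7) = 0.286
  x2 = (-3 - (-1)·0.286 - (2)·1.000) / (-6) = 0.786
  x3 = (-2 - (-1)·0.286 - (-3)·0.786) / (-5) = -0.129
Iteration 2:
  x1 = (-4 - (-1)·0.786 - (-3)·-0.129) / (-7) = 0.514
  x2 = (-3 - (-1)·0.514 - (2)·-0.129) / (-6) = 0.371
  x3 = (-2 - (-1)·0.514 - (-3)·0.371) / (-5) = 0.075
Iteration 3:
  x1 = (-4 - (-1)·0.371 - (-3)·0.075) / (-7) = 0.486
  x2 = (-3 - (-1)·0.486 - (2)·0.075) / (-6) = 0.444
  x3 = (-2 - (-1)·0.486 - (-3)·0.444) / (-5) = 0.036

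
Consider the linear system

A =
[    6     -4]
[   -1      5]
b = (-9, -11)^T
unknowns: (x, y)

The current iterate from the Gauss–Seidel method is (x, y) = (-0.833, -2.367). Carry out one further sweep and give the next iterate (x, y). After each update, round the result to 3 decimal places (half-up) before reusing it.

(-3.078, -2.816)

One sweep:
  x = (-9 - (-4)·-2.367) / (6) = -3.078
  y = (-11 - (-1)·-3.078) / (5) = -2.816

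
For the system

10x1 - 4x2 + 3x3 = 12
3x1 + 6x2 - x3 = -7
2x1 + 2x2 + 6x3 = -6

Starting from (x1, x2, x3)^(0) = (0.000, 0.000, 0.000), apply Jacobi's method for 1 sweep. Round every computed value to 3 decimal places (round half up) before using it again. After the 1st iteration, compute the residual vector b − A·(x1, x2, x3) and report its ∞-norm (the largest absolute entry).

4.598

Iteration 1:
  x1 = (12 - (-4)·0.000 - (3)·0.000) / (10) = 1.200
  x2 = (-7 - (3)·0.000 - (-1)·0.000) / (6) = -1.167
  x3 = (-6 - (2)·0.000 - (2)·0.000) / (6) = -1.000
Residual b − A·x = (-1.668, -4.598, -0.066); ∞-norm = 4.598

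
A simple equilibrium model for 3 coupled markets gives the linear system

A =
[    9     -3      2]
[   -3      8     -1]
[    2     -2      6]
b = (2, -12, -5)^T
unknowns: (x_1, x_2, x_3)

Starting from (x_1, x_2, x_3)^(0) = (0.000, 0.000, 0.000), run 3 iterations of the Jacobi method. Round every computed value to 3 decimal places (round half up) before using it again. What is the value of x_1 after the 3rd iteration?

0.028

Iteration 1:
  x_1 = (2 - (-3)·0.000 - (2)·0.000) / (9) = 0.222
  x_2 = (-12 - (-3)·0.000 - (-1)·0.000) / (8) = -1.500
  x_3 = (-5 - (2)·0.000 - (-2)·0.000) / (6) = -0.833
Iteration 2:
  x_1 = (2 - (-3)·-1.500 - (2)·-0.833) / (9) = -0.093
  x_2 = (-12 - (-3)·0.222 - (-1)·-0.833) / (8) = -1.521
  x_3 = (-5 - (2)·0.222 - (-2)·-1.500) / (6) = -1.407
Iteration 3:
  x_1 = (2 - (-3)·-1.521 - (2)·-1.407) / (9) = 0.028
  x_2 = (-12 - (-3)·-0.093 - (-1)·-1.407) / (8) = -1.711
  x_3 = (-5 - (2)·-0.093 - (-2)·-1.521) / (6) = -1.309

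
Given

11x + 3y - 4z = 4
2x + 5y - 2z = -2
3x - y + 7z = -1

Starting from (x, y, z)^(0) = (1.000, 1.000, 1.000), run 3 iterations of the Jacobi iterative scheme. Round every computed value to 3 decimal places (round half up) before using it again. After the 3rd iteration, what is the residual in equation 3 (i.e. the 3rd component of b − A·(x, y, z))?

-0.261

Iteration 1:
  x = (4 - (3)·1.000 - (-4)·1.000) / (11) = 0.455
  y = (-2 - (2)·1.000 - (-2)·1.000) / (5) = -0.400
  z = (-1 - (3)·1.000 - (-1)·1.000) / (7) = -0.429
Iteration 2:
  x = (4 - (3)·-0.400 - (-4)·-0.429) / (11) = 0.317
  y = (-2 - (2)·0.455 - (-2)·-0.429) / (5) = -0.754
  z = (-1 - (3)·0.455 - (-1)·-0.400) / (7) = -0.395
Iteration 3:
  x = (4 - (3)·-0.754 - (-4)·-0.395) / (11) = 0.426
  y = (-2 - (2)·0.317 - (-2)·-0.395) / (5) = -0.685
  z = (-1 - (3)·0.317 - (-1)·-0.754) / (7) = -0.386
Residual b − A·x = (-0.175, -0.199, -0.261)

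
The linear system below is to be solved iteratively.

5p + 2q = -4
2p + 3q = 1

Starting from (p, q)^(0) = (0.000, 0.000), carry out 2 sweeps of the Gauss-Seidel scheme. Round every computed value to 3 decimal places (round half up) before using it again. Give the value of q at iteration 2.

Iteration 1:
  p = (-4 - (2)·0.000) / (5) = -0.800
  q = (1 - (2)·-0.800) / (3) = 0.867
Iteration 2:
  p = (-4 - (2)·0.867) / (5) = -1.147
  q = (1 - (2)·-1.147) / (3) = 1.098

1.098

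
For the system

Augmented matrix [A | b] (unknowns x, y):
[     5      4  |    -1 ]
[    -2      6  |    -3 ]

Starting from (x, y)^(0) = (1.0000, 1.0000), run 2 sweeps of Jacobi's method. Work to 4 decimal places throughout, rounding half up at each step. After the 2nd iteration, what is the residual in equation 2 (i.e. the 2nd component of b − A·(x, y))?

Iteration 1:
  x = (-1 - (4)·1.0000) / (5) = -1.0000
  y = (-3 - (-2)·1.0000) / (6) = -0.1667
Iteration 2:
  x = (-1 - (4)·-0.1667) / (5) = -0.0666
  y = (-3 - (-2)·-1.0000) / (6) = -0.8333
Residual b − A·x = (2.6662, 1.8666)

1.8666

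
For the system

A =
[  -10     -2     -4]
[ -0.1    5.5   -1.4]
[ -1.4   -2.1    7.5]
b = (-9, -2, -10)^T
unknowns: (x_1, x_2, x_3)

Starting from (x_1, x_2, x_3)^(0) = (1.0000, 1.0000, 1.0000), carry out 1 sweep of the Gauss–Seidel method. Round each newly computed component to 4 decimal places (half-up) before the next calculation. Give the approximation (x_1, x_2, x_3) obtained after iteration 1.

(0.3000, -0.1036, -1.3063)

Iteration 1:
  x_1 = (-9 - (-2)·1.0000 - (-4)·1.0000) / (-10) = 0.3000
  x_2 = (-2 - (-0.1)·0.3000 - (-1.4)·1.0000) / (5.5) = -0.1036
  x_3 = (-10 - (-1.4)·0.3000 - (-2.1)·-0.1036) / (7.5) = -1.3063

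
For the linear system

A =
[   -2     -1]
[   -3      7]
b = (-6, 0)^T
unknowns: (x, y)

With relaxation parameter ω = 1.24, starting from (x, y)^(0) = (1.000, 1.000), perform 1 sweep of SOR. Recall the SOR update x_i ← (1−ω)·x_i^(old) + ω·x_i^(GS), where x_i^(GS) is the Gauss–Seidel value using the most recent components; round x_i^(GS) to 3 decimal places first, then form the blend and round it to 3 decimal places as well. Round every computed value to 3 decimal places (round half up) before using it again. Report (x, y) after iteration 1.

Iteration 1:
  x: GS value = (-6 - (-1)·1.000) / (-2) = 2.500;  x ← (1−ω)·1.000 + ω·2.500 = 2.860
  y: GS value = (0 - (-3)·2.860) / (7) = 1.226;  y ← (1−ω)·1.000 + ω·1.226 = 1.280

(2.860, 1.280)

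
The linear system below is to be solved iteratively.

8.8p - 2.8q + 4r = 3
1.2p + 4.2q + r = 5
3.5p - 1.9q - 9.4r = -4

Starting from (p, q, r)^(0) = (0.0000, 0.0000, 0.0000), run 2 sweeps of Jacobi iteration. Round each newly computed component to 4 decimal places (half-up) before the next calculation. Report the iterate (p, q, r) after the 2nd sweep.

(0.5263, 0.9918, 0.3118)

Iteration 1:
  p = (3 - (-2.8)·0.0000 - (4)·0.0000) / (8.8) = 0.3409
  q = (5 - (1.2)·0.0000 - (1)·0.0000) / (4.2) = 1.1905
  r = (-4 - (3.5)·0.0000 - (-1.9)·0.0000) / (-9.4) = 0.4255
Iteration 2:
  p = (3 - (-2.8)·1.1905 - (4)·0.4255) / (8.8) = 0.5263
  q = (5 - (1.2)·0.3409 - (1)·0.4255) / (4.2) = 0.9918
  r = (-4 - (3.5)·0.3409 - (-1.9)·1.1905) / (-9.4) = 0.3118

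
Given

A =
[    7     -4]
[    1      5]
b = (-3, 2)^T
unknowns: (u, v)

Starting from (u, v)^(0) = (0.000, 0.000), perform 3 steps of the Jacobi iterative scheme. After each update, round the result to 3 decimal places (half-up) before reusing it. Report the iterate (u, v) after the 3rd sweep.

Iteration 1:
  u = (-3 - (-4)·0.000) / (7) = -0.429
  v = (2 - (1)·0.000) / (5) = 0.400
Iteration 2:
  u = (-3 - (-4)·0.400) / (7) = -0.200
  v = (2 - (1)·-0.429) / (5) = 0.486
Iteration 3:
  u = (-3 - (-4)·0.486) / (7) = -0.151
  v = (2 - (1)·-0.200) / (5) = 0.440

(-0.151, 0.440)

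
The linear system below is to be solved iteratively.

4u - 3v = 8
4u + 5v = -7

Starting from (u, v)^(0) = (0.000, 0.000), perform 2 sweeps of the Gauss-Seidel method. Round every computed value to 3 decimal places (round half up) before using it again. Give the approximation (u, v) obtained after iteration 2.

Iteration 1:
  u = (8 - (-3)·0.000) / (4) = 2.000
  v = (-7 - (4)·2.000) / (5) = -3.000
Iteration 2:
  u = (8 - (-3)·-3.000) / (4) = -0.250
  v = (-7 - (4)·-0.250) / (5) = -1.200

(-0.250, -1.200)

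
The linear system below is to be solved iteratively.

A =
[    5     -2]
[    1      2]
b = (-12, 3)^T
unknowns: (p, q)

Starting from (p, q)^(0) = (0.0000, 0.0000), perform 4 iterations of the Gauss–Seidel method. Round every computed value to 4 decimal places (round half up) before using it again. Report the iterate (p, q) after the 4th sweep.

(-1.4928, 2.2464)

Iteration 1:
  p = (-12 - (-2)·0.0000) / (5) = -2.4000
  q = (3 - (1)·-2.4000) / (2) = 2.7000
Iteration 2:
  p = (-12 - (-2)·2.7000) / (5) = -1.3200
  q = (3 - (1)·-1.3200) / (2) = 2.1600
Iteration 3:
  p = (-12 - (-2)·2.1600) / (5) = -1.5360
  q = (3 - (1)·-1.5360) / (2) = 2.2680
Iteration 4:
  p = (-12 - (-2)·2.2680) / (5) = -1.4928
  q = (3 - (1)·-1.4928) / (2) = 2.2464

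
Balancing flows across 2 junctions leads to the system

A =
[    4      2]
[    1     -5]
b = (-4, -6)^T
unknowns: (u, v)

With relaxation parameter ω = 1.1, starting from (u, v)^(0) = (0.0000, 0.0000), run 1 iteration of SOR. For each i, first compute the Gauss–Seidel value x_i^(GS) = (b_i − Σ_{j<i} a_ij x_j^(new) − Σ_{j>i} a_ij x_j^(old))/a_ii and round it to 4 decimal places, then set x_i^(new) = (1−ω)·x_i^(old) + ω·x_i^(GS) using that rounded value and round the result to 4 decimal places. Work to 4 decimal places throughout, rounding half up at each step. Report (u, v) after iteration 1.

Iteration 1:
  u: GS value = (-4 - (2)·0.0000) / (4) = -1.0000;  u ← (1−ω)·0.0000 + ω·-1.0000 = -1.1000
  v: GS value = (-6 - (1)·-1.1000) / (-5) = 0.9800;  v ← (1−ω)·0.0000 + ω·0.9800 = 1.0780

(-1.1000, 1.0780)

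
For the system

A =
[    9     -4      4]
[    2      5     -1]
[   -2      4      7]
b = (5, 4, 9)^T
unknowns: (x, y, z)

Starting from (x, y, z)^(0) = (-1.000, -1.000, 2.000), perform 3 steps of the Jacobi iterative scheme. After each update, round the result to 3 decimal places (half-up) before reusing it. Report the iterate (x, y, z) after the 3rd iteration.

Iteration 1:
  x = (5 - (-4)·-1.000 - (4)·2.000) / (9) = -0.778
  y = (4 - (2)·-1.000 - (-1)·2.000) / (5) = 1.600
  z = (9 - (-2)·-1.000 - (4)·-1.000) / (7) = 1.571
Iteration 2:
  x = (5 - (-4)·1.600 - (4)·1.571) / (9) = 0.568
  y = (4 - (2)·-0.778 - (-1)·1.571) / (5) = 1.425
  z = (9 - (-2)·-0.778 - (4)·1.600) / (7) = 0.149
Iteration 3:
  x = (5 - (-4)·1.425 - (4)·0.149) / (9) = 1.123
  y = (4 - (2)·0.568 - (-1)·0.149) / (5) = 0.603
  z = (9 - (-2)·0.568 - (4)·1.425) / (7) = 0.634

(1.123, 0.603, 0.634)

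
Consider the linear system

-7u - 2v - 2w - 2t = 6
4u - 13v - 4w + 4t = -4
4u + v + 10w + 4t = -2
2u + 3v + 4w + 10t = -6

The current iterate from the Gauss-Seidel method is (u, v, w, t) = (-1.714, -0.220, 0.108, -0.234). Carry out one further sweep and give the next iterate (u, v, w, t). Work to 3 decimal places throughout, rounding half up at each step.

One sweep:
  u = (6 - (-2)·-0.220 - (-2)·0.108 - (-2)·-0.234) / (-7) = -0.758
  v = (-4 - (4)·-0.758 - (-4)·0.108 - (4)·-0.234) / (-13) = -0.031
  w = (-2 - (4)·-0.758 - (1)·-0.031 - (4)·-0.234) / (10) = 0.200
  t = (-6 - (2)·-0.758 - (3)·-0.031 - (4)·0.200) / (10) = -0.519

(-0.758, -0.031, 0.200, -0.519)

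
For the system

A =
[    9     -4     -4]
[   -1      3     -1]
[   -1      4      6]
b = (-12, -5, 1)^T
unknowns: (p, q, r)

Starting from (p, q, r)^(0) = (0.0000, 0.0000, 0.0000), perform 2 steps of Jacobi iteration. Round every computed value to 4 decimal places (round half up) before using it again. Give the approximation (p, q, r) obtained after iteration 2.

Iteration 1:
  p = (-12 - (-4)·0.0000 - (-4)·0.0000) / (9) = -1.3333
  q = (-5 - (-1)·0.0000 - (-1)·0.0000) / (3) = -1.6667
  r = (1 - (-1)·0.0000 - (4)·0.0000) / (6) = 0.1667
Iteration 2:
  p = (-12 - (-4)·-1.6667 - (-4)·0.1667) / (9) = -2.0000
  q = (-5 - (-1)·-1.3333 - (-1)·0.1667) / (3) = -2.0555
  r = (1 - (-1)·-1.3333 - (4)·-1.6667) / (6) = 1.0556

(-2.0000, -2.0555, 1.0556)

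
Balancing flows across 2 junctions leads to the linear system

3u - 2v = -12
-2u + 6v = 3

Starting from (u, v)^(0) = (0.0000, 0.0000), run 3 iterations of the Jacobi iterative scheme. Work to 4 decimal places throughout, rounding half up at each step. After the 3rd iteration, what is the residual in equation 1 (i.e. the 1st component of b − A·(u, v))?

0.2221

Iteration 1:
  u = (-12 - (-2)·0.0000) / (3) = -4.0000
  v = (3 - (-2)·0.0000) / (6) = 0.5000
Iteration 2:
  u = (-12 - (-2)·0.5000) / (3) = -3.6667
  v = (3 - (-2)·-4.0000) / (6) = -0.8333
Iteration 3:
  u = (-12 - (-2)·-0.8333) / (3) = -4.5555
  v = (3 - (-2)·-3.6667) / (6) = -0.7222
Residual b − A·x = (0.2221, -1.7778)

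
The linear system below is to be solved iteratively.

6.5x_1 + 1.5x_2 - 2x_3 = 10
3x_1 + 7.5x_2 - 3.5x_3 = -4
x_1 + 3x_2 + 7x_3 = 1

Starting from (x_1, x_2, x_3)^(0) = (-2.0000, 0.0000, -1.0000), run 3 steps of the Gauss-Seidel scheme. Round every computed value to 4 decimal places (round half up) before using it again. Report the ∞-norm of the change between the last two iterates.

Iteration 1:
  x_1 = (10 - (1.5)·0.0000 - (-2)·-1.0000) / (6.5) = 1.2308
  x_2 = (-4 - (3)·1.2308 - (-3.5)·-1.0000) / (7.5) = -1.4923
  x_3 = (1 - (1)·1.2308 - (3)·-1.4923) / (7) = 0.6066
Iteration 2:
  x_1 = (10 - (1.5)·-1.4923 - (-2)·0.6066) / (6.5) = 2.0695
  x_2 = (-4 - (3)·2.0695 - (-3.5)·0.6066) / (7.5) = -1.0781
  x_3 = (1 - (1)·2.0695 - (3)·-1.0781) / (7) = 0.3093
Iteration 3:
  x_1 = (10 - (1.5)·-1.0781 - (-2)·0.3093) / (6.5) = 1.8824
  x_2 = (-4 - (3)·1.8824 - (-3.5)·0.3093) / (7.5) = -1.1420
  x_3 = (1 - (1)·1.8824 - (3)·-1.1420) / (7) = 0.3634
Change: (-0.1871, -0.0639, 0.0541) → max |·| = 0.1871

0.1871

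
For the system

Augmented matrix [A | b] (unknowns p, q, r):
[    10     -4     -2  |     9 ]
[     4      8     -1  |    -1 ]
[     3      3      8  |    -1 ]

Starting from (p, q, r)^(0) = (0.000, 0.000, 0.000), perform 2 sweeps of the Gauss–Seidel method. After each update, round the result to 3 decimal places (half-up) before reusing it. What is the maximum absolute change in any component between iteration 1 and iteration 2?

0.279

Iteration 1:
  p = (9 - (-4)·0.000 - (-2)·0.000) / (10) = 0.900
  q = (-1 - (4)·0.900 - (-1)·0.000) / (8) = -0.575
  r = (-1 - (3)·0.900 - (3)·-0.575) / (8) = -0.247
Iteration 2:
  p = (9 - (-4)·-0.575 - (-2)·-0.247) / (10) = 0.621
  q = (-1 - (4)·0.621 - (-1)·-0.247) / (8) = -0.466
  r = (-1 - (3)·0.621 - (3)·-0.466) / (8) = -0.183
Change: (-0.279, 0.109, 0.064) → max |·| = 0.279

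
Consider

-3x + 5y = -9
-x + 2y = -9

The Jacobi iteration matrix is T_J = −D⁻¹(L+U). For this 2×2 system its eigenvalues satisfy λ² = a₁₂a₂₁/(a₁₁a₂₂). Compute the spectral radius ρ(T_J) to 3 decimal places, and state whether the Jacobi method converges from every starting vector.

0.913

a₁₂a₂₁/(a₁₁a₂₂) = (5)·(-1) / ((-3)·(2)) = 0.833333
ρ = √|0.833333| = √0.833333 = 0.913
ρ < 1, so Jacobi converges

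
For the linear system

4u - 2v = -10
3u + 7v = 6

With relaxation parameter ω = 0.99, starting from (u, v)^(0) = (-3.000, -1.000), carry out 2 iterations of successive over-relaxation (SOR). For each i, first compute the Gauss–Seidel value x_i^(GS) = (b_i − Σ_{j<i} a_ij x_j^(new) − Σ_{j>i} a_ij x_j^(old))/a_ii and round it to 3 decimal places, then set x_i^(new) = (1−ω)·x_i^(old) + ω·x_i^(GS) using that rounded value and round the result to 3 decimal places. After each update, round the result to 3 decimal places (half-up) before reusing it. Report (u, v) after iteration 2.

Iteration 1:
  u: GS value = (-10 - (-2)·-1.000) / (4) = -3.000;  u ← (1−ω)·-3.000 + ω·-3.000 = -3.000
  v: GS value = (6 - (3)·-3.000) / (7) = 2.143;  v ← (1−ω)·-1.000 + ω·2.143 = 2.112
Iteration 2:
  u: GS value = (-10 - (-2)·2.112) / (4) = -1.444;  u ← (1−ω)·-3.000 + ω·-1.444 = -1.460
  v: GS value = (6 - (3)·-1.460) / (7) = 1.483;  v ← (1−ω)·2.112 + ω·1.483 = 1.489

(-1.460, 1.489)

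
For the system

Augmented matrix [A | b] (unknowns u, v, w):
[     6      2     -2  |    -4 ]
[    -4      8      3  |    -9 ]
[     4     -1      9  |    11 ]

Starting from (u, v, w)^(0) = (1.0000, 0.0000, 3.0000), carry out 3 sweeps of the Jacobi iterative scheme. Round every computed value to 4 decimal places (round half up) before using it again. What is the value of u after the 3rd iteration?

0.0432

Iteration 1:
  u = (-4 - (2)·0.0000 - (-2)·3.0000) / (6) = 0.3333
  v = (-9 - (-4)·1.0000 - (3)·3.0000) / (8) = -1.7500
  w = (11 - (4)·1.0000 - (-1)·0.0000) / (9) = 0.7778
Iteration 2:
  u = (-4 - (2)·-1.7500 - (-2)·0.7778) / (6) = 0.1759
  v = (-9 - (-4)·0.3333 - (3)·0.7778) / (8) = -1.2500
  w = (11 - (4)·0.3333 - (-1)·-1.7500) / (9) = 0.8796
Iteration 3:
  u = (-4 - (2)·-1.2500 - (-2)·0.8796) / (6) = 0.0432
  v = (-9 - (-4)·0.1759 - (3)·0.8796) / (8) = -1.3669
  w = (11 - (4)·0.1759 - (-1)·-1.2500) / (9) = 1.0052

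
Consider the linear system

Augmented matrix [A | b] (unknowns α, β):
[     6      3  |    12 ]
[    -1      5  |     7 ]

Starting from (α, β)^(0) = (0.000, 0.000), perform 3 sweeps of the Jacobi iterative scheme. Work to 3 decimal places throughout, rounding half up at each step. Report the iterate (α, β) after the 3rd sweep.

Iteration 1:
  α = (12 - (3)·0.000) / (6) = 2.000
  β = (7 - (-1)·0.000) / (5) = 1.400
Iteration 2:
  α = (12 - (3)·1.400) / (6) = 1.300
  β = (7 - (-1)·2.000) / (5) = 1.800
Iteration 3:
  α = (12 - (3)·1.800) / (6) = 1.100
  β = (7 - (-1)·1.300) / (5) = 1.660

(1.100, 1.660)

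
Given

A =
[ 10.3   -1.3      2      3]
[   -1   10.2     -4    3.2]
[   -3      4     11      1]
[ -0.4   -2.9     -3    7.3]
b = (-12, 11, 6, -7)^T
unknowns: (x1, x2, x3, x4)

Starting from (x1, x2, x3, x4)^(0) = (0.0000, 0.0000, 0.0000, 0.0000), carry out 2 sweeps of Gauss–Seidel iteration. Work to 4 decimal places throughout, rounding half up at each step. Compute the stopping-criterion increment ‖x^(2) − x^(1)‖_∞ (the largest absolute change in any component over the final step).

0.3465

Iteration 1:
  x1 = (-12 - (-1.3)·0.0000 - (2)·0.0000 - (3)·0.0000) / (10.3) = -1.1650
  x2 = (11 - (-1)·-1.1650 - (-4)·0.0000 - (3.2)·0.0000) / (10.2) = 0.9642
  x3 = (6 - (-3)·-1.1650 - (4)·0.9642 - (1)·0.0000) / (11) = -0.1229
  x4 = (-7 - (-0.4)·-1.1650 - (-2.9)·0.9642 - (-3)·-0.1229) / (7.3) = -0.6902
Iteration 2:
  x1 = (-12 - (-1.3)·0.9642 - (2)·-0.1229 - (3)·-0.6902) / (10.3) = -0.8185
  x2 = (11 - (-1)·-0.8185 - (-4)·-0.1229 - (3.2)·-0.6902) / (10.2) = 1.1665
  x3 = (6 - (-3)·-0.8185 - (4)·1.1665 - (1)·-0.6902) / (11) = -0.0392
  x4 = (-7 - (-0.4)·-0.8185 - (-2.9)·1.1665 - (-3)·-0.0392) / (7.3) = -0.5565
Change: (0.3465, 0.2023, 0.0837, 0.1337) → max |·| = 0.3465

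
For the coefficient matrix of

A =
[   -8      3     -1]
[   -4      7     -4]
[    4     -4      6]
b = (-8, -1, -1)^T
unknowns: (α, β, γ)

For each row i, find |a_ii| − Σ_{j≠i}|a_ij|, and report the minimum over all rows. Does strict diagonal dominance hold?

-2

row 1: |-8| − (3+1) = 4
row 2: |7| − (4+4) = -1
row 3: |6| − (4+4) = -2
minimum over rows = -2 → not strictly diagonally dominant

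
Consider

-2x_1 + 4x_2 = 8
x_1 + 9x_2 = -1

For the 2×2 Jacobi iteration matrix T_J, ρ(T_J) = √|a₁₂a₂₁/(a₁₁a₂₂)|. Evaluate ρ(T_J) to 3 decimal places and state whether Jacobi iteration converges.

a₁₂a₂₁/(a₁₁a₂₂) = (4)·(1) / ((-2)·(9)) = -0.222222
ρ = √|-0.222222| = √0.222222 = 0.471
ρ < 1, so Jacobi converges

0.471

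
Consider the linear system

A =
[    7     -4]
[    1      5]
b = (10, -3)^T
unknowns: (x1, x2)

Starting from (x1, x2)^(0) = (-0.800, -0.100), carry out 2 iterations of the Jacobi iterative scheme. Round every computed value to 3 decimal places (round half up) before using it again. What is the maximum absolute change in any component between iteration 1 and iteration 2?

Iteration 1:
  x1 = (10 - (-4)·-0.100) / (7) = 1.371
  x2 = (-3 - (1)·-0.800) / (5) = -0.440
Iteration 2:
  x1 = (10 - (-4)·-0.440) / (7) = 1.177
  x2 = (-3 - (1)·1.371) / (5) = -0.874
Change: (-0.194, -0.434) → max |·| = 0.434

0.434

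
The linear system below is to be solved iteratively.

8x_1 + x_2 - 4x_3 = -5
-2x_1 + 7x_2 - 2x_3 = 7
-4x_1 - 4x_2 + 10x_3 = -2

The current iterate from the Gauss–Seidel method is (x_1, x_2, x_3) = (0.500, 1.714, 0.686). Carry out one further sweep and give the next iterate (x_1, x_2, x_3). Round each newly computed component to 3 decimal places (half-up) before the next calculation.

One sweep:
  x_1 = (-5 - (1)·1.714 - (-4)·0.686) / (8) = -0.496
  x_2 = (7 - (-2)·-0.496 - (-2)·0.686) / (7) = 1.054
  x_3 = (-2 - (-4)·-0.496 - (-4)·1.054) / (10) = 0.023

(-0.496, 1.054, 0.023)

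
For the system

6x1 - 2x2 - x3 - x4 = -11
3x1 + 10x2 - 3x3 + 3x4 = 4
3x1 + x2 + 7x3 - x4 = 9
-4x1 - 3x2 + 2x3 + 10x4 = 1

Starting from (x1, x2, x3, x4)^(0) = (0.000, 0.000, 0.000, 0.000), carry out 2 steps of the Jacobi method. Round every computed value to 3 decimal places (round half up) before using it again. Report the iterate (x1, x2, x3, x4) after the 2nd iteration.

Iteration 1:
  x1 = (-11 - (-2)·0.000 - (-1)·0.000 - (-1)·0.000) / (6) = -1.833
  x2 = (4 - (3)·0.000 - (-3)·0.000 - (3)·0.000) / (10) = 0.400
  x3 = (9 - (3)·0.000 - (1)·0.000 - (-1)·0.000) / (7) = 1.286
  x4 = (1 - (-4)·0.000 - (-3)·0.000 - (2)·0.000) / (10) = 0.100
Iteration 2:
  x1 = (-11 - (-2)·0.400 - (-1)·1.286 - (-1)·0.100) / (6) = -1.469
  x2 = (4 - (3)·-1.833 - (-3)·1.286 - (3)·0.100) / (10) = 1.306
  x3 = (9 - (3)·-1.833 - (1)·0.400 - (-1)·0.100) / (7) = 2.028
  x4 = (1 - (-4)·-1.833 - (-3)·0.400 - (2)·1.286) / (10) = -0.770

(-1.469, 1.306, 2.028, -0.770)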